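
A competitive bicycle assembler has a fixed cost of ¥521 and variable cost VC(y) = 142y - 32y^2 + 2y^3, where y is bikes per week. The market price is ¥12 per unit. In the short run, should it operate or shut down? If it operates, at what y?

From TC, MC = TC'(y) = 142 - 64y + 6y^2 and AVC = VC/y = 142 - 32y + 2y^2.
AVC hits its minimum where MC = AVC, at y = 8, giving min AVC = 142 - 32·8 + 2·8^2 = ¥14.
P = ¥12 lies below min AVC = ¥14; no output level covers variable cost.
Shutting down limits the loss to fixed cost, ¥521.

Shut down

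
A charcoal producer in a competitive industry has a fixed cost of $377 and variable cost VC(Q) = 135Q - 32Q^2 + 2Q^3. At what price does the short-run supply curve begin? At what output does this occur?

$7 per unit, at Q = 8

The firm shuts down when price falls below the minimum of average variable cost. AVC = VC/Q = 135 - 32Q + 2Q^2.
At the minimum of AVC, MC = AVC. MC = 135 - 64Q + 6Q^2; setting MC = AVC gives 4Q^2 - 32Q = 0, so Q = 8. min AVC = 7.
So the shutdown price is $7.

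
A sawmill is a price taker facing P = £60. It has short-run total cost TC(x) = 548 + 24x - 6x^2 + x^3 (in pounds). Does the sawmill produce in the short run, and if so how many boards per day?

Variable cost is VC = 24x - 6x^2 + x^3, so AVC = VC/x = 24 - 6x + x^2 and MC = dTC/dx = 24 - 12x + 3x^2.
AVC hits its minimum where MC = AVC, at x = 3, giving min AVC = 24 - 6·3 + 3^2 = £15.
Since P = £60 ≥ min AVC = £15, price covers variable cost and the firm should produce.
Solving P = MC: -36 - 12x + 3x^2 = 0 ⇒ x = -2 or 6. On the upward-sloping branch, x* = 6.
Check: AVC at x = 6 is £24 ≤ P, so revenue covers variable cost.
Profit = P·x − TC = 60·6 − 692 = -£332, a loss, but smaller than the £548 fixed cost the firm would lose by shutting down.

Produce at x = 6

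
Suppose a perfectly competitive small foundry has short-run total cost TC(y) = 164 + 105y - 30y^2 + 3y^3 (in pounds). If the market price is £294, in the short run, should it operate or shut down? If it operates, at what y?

Variable cost is VC = 105y - 30y^2 + 3y^3, so AVC = VC/y = 105 - 30y + 3y^2 and MC = dTC/dy = 105 - 60y + 9y^2.
AVC hits its minimum where MC = AVC, at y = 5, giving min AVC = 105 - 30·5 + 3·5^2 = £30.
Since P = £294 ≥ min AVC = £30, price covers variable cost and the firm should produce.
Set P = MC: 294 = 105 - 60y + 9y^2 → -189 - 60y + 9y^2 = 0. The roots are y = -7/3 and y = 9; the profit-maximizing output is on the rising part of MC, so y* = 9.
Check: AVC at y = 9 is £78 ≤ P, so revenue covers variable cost.
Profit = P·y − TC = 294·9 − 866 = £1780.

Produce at y = 9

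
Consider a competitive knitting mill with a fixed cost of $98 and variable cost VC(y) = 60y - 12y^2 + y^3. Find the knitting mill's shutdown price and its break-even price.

Shutdown price = $24; break-even price = $39

Shutdown price = min AVC. AVC = 60 - 12y + y^2, with vertex at y = 6 and minimum $24.
ATC = 98/y + 60 - 12y + y^2. Setting dATC/dy = −98/y^2 − 12 + 2y = 0 gives y = 7 (since 2·7^3 − 12·7^2 = 98).
min ATC = 98/7 + 60 − 12·7 + 7^2 = $39. That is the break-even price.
For $24 ≤ P < $39 the firm produces at a loss; below $24 it shuts down.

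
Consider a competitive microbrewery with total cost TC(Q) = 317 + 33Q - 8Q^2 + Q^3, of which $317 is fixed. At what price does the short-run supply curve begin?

$17 per unit

The firm shuts down when price falls below the minimum of average variable cost. AVC = VC/Q = 33 - 8Q + Q^2.
dAVC/dQ = -8 + 2Q = 0 gives Q = 4. min AVC = 33 - 8·4 + 4^2 = 17.
The firm shuts down for any P below $17.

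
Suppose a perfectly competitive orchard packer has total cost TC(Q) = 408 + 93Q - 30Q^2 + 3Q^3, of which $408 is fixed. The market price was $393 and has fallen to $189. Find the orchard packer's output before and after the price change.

AVC = 93 - 30Q + 3Q^2, minimized at Q = 5 where min AVC = $18. MC = 93 - 60Q + 9Q^2.
With P = $393 above the shutdown price, P = MC gives Q = 10.
At P = $189 ≥ min AVC, set P = MC: Q = 8. The firm stays open but cuts output.

Output falls from 10 to 8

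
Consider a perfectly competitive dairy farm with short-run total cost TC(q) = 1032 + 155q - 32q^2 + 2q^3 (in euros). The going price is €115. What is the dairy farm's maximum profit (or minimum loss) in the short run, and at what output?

AVC = 155 - 32q + 2q^2 has its minimum €27 at q = 8; price €115 clears that bar, so the firm operates.
MC = 155 - 64q + 6q^2. Setting P = MC and taking the root on the rising branch gives q* = 10.
TR = 115·10 = 1150. TC = 1032 + 350 = 1382. Profit = 1150 − 1382 = -€232.
By producing, the firm covers all variable cost plus €800 of fixed cost; shutting down would lose the full €1032.

Profit = -€232 at q = 10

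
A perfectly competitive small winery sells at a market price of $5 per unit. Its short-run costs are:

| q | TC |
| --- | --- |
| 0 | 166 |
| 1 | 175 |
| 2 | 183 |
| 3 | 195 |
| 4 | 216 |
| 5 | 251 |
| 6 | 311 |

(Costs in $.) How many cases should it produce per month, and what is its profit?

q = 0 (shut down); profit = -$166

Tabulate TR − TC: q=0: -166; q=1: -170; q=2: -173; q=3: -180; q=4: -196; q=5: -226; q=6: -281.
Profit is highest at q = 0. Equivalently, the lowest AVC in the table is 17/2 ≈ $8.50 at q = 2, and P = $5 falls below it — price never covers variable cost, so the firm shuts down and loses only its fixed cost.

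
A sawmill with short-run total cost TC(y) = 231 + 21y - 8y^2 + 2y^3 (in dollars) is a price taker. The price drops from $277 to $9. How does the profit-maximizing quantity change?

MC = 21 - 16y + 6y^2; the shutdown threshold is min AVC = $13 (at y = 2).
At P = $277 ≥ min AVC, set P = MC on the rising branch: y = 8.
At P = $9 < min AVC = $13, price no longer covers variable cost at any output, so the firm shuts down: y = 0.

Output falls from 8 to 0 (the firm shuts down)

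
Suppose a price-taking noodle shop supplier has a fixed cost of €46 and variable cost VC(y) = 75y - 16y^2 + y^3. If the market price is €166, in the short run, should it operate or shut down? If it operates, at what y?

Variable cost is VC = 75y - 16y^2 + y^3, so AVC = VC/y = 75 - 16y + y^2 and MC = dTC/dy = 75 - 32y + 3y^2.
AVC hits its minimum where MC = AVC, at y = 8, giving min AVC = 75 - 16·8 + 8^2 = €11.
Because €166 ≥ €11, revenue can cover variable cost; the firm operates.
P = MC gives -91 - 32y + 3y^2 = 0, with roots -7/3 and 13. Take the larger (rising MC): y* = 13.
Check: AVC at y = 13 is €36 ≤ P, so revenue covers variable cost.
Profit = P·y − TC = 166·13 − 514 = €1644.

Produce at y = 13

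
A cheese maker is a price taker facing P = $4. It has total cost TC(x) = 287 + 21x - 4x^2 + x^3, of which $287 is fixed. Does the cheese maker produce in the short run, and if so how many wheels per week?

Variable cost is VC = 21x - 4x^2 + x^3, so AVC = VC/x = 21 - 4x + x^2 and MC = dTC/dx = 21 - 8x + 3x^2.
AVC hits its minimum where MC = AVC, at x = 2, giving min AVC = 21 - 4·2 + 2^2 = $17.
P = $4 lies below min AVC = $17; no output level covers variable cost.
Best response: produce nothing and absorb the $287 fixed cost.

Shut down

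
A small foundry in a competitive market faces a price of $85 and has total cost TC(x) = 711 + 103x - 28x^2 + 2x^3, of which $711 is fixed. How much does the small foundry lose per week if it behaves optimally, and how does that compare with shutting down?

Profit = -$63 at x = 9

AVC = 103 - 28x + 2x^2 has its minimum $5 at x = 7; price $85 clears that bar, so the firm operates.
MC = 103 - 56x + 6x^2. Setting P = MC and taking the root on the rising branch gives x* = 9.
TR = 85·9 = 765. TC = 711 + 117 = 828. Profit = 765 − 828 = -$63.
Shutting down would mean losing the fixed cost of $711, so operating at a loss of $63 is better by $648.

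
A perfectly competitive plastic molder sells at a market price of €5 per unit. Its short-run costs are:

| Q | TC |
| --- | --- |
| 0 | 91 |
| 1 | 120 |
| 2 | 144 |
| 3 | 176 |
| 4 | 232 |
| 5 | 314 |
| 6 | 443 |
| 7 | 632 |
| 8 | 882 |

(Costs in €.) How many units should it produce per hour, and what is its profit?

Tabulate TR − TC: Q=0: -91; Q=1: -115; Q=2: -134; Q=3: -161; Q=4: -212; Q=5: -289; Q=6: -413; Q=7: -597; Q=8: -842.
Profit is highest at Q = 0. Equivalently, the lowest AVC in the table is 53/2 ≈ €26.50 at Q = 2, and P = €5 falls below it — price never covers variable cost, so the firm shuts down and loses only its fixed cost.

Q = 0 (shut down); profit = -€91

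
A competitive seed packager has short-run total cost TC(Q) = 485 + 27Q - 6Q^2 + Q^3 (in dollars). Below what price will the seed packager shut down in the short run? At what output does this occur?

$18 per unit, at Q = 3

The firm shuts down when price falls below the minimum of average variable cost. AVC = VC/Q = 27 - 6Q + Q^2.
dAVC/dQ = -6 + 2Q = 0 gives Q = 3. min AVC = 27 - 6·3 + 3^2 = 18.
For P < $18 the firm produces nothing.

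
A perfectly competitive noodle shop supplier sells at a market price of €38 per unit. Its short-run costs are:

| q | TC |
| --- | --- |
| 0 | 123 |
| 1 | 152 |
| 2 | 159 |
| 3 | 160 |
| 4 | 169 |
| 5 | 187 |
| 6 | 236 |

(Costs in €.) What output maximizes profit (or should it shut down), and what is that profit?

q = 5; profit = €3

Tabulate TR − TC: q=0: -123; q=1: -114; q=2: -83; q=3: -46; q=4: -17; q=5: 3; q=6: -8.
Profit is maximized at q = 5. AVC there is 64/5 = €12.80 ≤ P, so producing beats shutting down (which would give -€123).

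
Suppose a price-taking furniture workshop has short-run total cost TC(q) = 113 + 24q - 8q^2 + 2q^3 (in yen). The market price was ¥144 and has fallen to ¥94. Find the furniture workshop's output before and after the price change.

Output falls from 6 to 5

AVC = 24 - 8q + 2q^2, minimized at q = 2 where min AVC = ¥16. MC = 24 - 16q + 6q^2.
With P = ¥144 above the shutdown price, P = MC gives q = 6.
At P = ¥94 ≥ min AVC, set P = MC: q = 5. The firm stays open but cuts output.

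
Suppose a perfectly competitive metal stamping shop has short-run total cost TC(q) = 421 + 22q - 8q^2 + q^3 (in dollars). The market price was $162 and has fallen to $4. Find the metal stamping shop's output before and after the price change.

Output falls from 10 to 0 (the firm shuts down)

MC = 22 - 16q + 3q^2; the shutdown threshold is min AVC = $6 (at q = 4).
With P = $162 above the shutdown price, P = MC gives q = 10.
At P = $4 < min AVC = $6, price no longer covers variable cost at any output, so the firm shuts down: q = 0.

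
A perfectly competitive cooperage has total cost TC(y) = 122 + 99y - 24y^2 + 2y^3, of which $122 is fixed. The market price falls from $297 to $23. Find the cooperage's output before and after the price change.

Output falls from 11 to 0 (the firm shuts down)

AVC = 99 - 24y + 2y^2, minimized at y = 6 where min AVC = $27. MC = 99 - 48y + 6y^2.
At P = $297 ≥ min AVC, set P = MC on the rising branch: y = 11.
At P = $23 < min AVC = $27, price no longer covers variable cost at any output, so the firm shuts down: y = 0.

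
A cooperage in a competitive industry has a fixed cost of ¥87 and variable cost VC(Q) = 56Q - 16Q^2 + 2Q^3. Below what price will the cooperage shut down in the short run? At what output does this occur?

Short-run supply begins at min AVC. From VC = 56Q - 16Q^2 + 2Q^3, AVC = 56 - 16Q + 2Q^2.
At the minimum of AVC, MC = AVC. MC = 56 - 32Q + 6Q^2; setting MC = AVC gives 4Q^2 - 16Q = 0, so Q = 4. min AVC = 24.
So the shutdown price is ¥24.

¥24 per unit, at Q = 4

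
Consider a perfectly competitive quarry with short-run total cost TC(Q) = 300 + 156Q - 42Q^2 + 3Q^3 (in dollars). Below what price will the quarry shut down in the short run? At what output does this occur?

$9 per unit, at Q = 7

Short-run supply begins at min AVC. From VC = 156Q - 42Q^2 + 3Q^3, AVC = 156 - 42Q + 3Q^2.
At the minimum of AVC, MC = AVC. MC = 156 - 84Q + 9Q^2; setting MC = AVC gives 6Q^2 - 42Q = 0, so Q = 7. min AVC = 9.
So the shutdown price is $9.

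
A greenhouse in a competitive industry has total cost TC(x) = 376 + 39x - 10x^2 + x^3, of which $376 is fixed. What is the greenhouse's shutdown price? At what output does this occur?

Short-run supply begins at min AVC. From VC = 39x - 10x^2 + x^3, AVC = 39 - 10x + x^2.
dAVC/dx = -10 + 2x = 0 gives x = 5. min AVC = 39 - 10·5 + 5^2 = 14.
So the shutdown price is $14.

$14 per unit, at x = 5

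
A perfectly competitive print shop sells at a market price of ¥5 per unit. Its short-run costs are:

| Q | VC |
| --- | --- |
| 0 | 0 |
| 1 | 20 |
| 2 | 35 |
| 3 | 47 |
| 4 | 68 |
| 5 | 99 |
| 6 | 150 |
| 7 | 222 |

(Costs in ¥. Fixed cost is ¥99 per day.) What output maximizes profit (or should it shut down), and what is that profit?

Compute π = P·Q − TC at each output: Q=0: -99; Q=1: -114; Q=2: -124; Q=3: -131; Q=4: -147; Q=5: -173; Q=6: -219; Q=7: -286.
Profit is highest at Q = 0. Equivalently, the lowest AVC in the table is 47/3 ≈ ¥15.67 at Q = 3, and P = ¥5 falls below it — price never covers variable cost, so the firm shuts down and loses only its fixed cost.

Q = 0 (shut down); profit = -¥99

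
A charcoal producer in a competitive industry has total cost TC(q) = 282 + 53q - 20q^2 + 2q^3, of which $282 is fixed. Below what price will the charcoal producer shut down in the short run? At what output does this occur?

The firm shuts down when price falls below the minimum of average variable cost. AVC = VC/q = 53 - 20q + 2q^2.
dAVC/dq = -20 + 4q = 0 gives q = 5. min AVC = 53 - 20·5 + 2·5^2 = 3.
So the shutdown price is $3.

$3 per unit, at q = 5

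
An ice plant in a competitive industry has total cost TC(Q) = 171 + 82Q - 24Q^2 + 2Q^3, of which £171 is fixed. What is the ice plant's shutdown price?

£10 per unit

The shutdown price is the minimum of AVC. VC = 82Q - 24Q^2 + 2Q^3, so AVC = 82 - 24Q + 2Q^2.
At the minimum of AVC, MC = AVC. MC = 82 - 48Q + 6Q^2; setting MC = AVC gives 4Q^2 - 24Q = 0, so Q = 6. min AVC = 10.
The firm shuts down for any P below £10.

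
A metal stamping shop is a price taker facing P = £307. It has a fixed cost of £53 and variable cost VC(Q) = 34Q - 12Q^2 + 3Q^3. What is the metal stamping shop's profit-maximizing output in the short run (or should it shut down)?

Produce at Q = 7

Strip out fixed cost: VC = 34Q - 12Q^2 + 3Q^3. Then AVC = 34 - 12Q + 3Q^2 and MC = 34 - 24Q + 9Q^2.
AVC hits its minimum where MC = AVC, at Q = 2, giving min AVC = 34 - 12·2 + 3·2^2 = £22.
Because £307 ≥ £22, revenue can cover variable cost; the firm operates.
Set P = MC: 307 = 34 - 24Q + 9Q^2 → -273 - 24Q + 9Q^2 = 0. The roots are Q = -13/3 and Q = 7; the profit-maximizing output is on the rising part of MC, so Q* = 7.
Check: AVC at Q = 7 is £97 ≤ P, so revenue covers variable cost.
Profit = P·Q − TC = 307·7 − 732 = £1417.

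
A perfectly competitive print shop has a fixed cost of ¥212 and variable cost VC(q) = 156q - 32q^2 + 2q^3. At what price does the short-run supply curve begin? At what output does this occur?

The firm shuts down when price falls below the minimum of average variable cost. AVC = VC/q = 156 - 32q + 2q^2.
At the minimum of AVC, MC = AVC. MC = 156 - 64q + 6q^2; setting MC = AVC gives 4q^2 - 32q = 0, so q = 8. min AVC = 28.
The firm shuts down for any P below ¥28.

¥28 per unit, at q = 8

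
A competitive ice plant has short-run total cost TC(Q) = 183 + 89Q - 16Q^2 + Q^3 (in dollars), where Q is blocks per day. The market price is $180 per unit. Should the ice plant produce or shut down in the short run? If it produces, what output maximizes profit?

Produce at Q = 13

Variable cost is VC = 89Q - 16Q^2 + Q^3, so AVC = VC/Q = 89 - 16Q + Q^2 and MC = dTC/dQ = 89 - 32Q + 3Q^2.
The AVC parabola has its vertex at Q = 16/2 = 8, where AVC = 89 - 16·8 + 8^2 = $25.
P = $180 exceeds min AVC = $25, so the firm stays open.
Set P = MC: 180 = 89 - 32Q + 3Q^2 → -91 - 32Q + 3Q^2 = 0. The roots are Q = -7/3 and Q = 13; the profit-maximizing output is on the rising part of MC, so Q* = 13.
Check: AVC at Q = 13 is $50 ≤ P, so revenue covers variable cost.
Profit = P·Q − TC = 180·13 − 833 = $1507.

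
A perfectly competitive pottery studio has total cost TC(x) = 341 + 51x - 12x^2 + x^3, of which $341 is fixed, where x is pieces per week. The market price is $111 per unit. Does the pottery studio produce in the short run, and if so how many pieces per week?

Produce at x = 10

Strip out fixed cost: VC = 51x - 12x^2 + x^3. Then AVC = 51 - 12x + x^2 and MC = 51 - 24x + 3x^2.
AVC is minimized where dAVC/dx = -12 + 2x = 0, at x = 6; min AVC = 51 - 12·6 + 6^2 = $15.
Because $111 ≥ $15, revenue can cover variable cost; the firm operates.
Set P = MC: 111 = 51 - 24x + 3x^2 → -60 - 24x + 3x^2 = 0. The roots are x = -2 and x = 10; the profit-maximizing output is on the rising part of MC, so x* = 10.
Check: AVC at x = 10 is $31 ≤ P, so revenue covers variable cost.
Profit = P·x − TC = 111·10 − 651 = $459.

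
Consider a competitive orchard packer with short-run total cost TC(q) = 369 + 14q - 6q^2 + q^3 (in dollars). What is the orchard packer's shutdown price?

The firm shuts down when price falls below the minimum of average variable cost. AVC = VC/q = 14 - 6q + q^2.
dAVC/dq = -6 + 2q = 0 gives q = 3. min AVC = 14 - 6·3 + 3^2 = 5.
The firm shuts down for any P below $5.

$5 per unit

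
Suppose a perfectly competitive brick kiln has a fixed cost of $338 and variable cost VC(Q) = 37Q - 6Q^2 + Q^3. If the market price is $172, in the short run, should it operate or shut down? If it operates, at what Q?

Produce at Q = 9

Strip out fixed cost: VC = 37Q - 6Q^2 + Q^3. Then AVC = 37 - 6Q + Q^2 and MC = 37 - 12Q + 3Q^2.
AVC is minimized where dAVC/dQ = -6 + 2Q = 0, at Q = 3; min AVC = 37 - 6·3 + 3^2 = $28.
Because $172 ≥ $28, revenue can cover variable cost; the firm operates.
P = MC gives -135 - 12Q + 3Q^2 = 0, with roots -5 and 9. Take the larger (rising MC): Q* = 9.
Check: AVC at Q = 9 is $64 ≤ P, so revenue covers variable cost.
Profit = P·Q − TC = 172·9 − 914 = $634.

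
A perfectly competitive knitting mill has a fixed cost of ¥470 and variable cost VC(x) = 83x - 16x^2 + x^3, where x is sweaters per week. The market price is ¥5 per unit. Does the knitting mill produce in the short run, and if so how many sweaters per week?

Shut down

Strip out fixed cost: VC = 83x - 16x^2 + x^3. Then AVC = 83 - 16x + x^2 and MC = 83 - 32x + 3x^2.
AVC is minimized where dAVC/dx = -16 + 2x = 0, at x = 8; min AVC = 83 - 16·8 + 8^2 = ¥19.
P = ¥5 lies below min AVC = ¥19; no output level covers variable cost.
The firm minimizes its loss by shutting down and losing only its fixed cost of ¥470.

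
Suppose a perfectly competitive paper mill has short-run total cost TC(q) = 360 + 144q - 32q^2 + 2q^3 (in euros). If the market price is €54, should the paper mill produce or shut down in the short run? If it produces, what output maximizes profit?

Produce at q = 9

Strip out fixed cost: VC = 144q - 32q^2 + 2q^3. Then AVC = 144 - 32q + 2q^2 and MC = 144 - 64q + 6q^2.
AVC is minimized where dAVC/dq = -32 + 4q = 0, at q = 8; min AVC = 144 - 32·8 + 2·8^2 = €16.
P = €54 exceeds min AVC = €16, so the firm stays open.
Set P = MC: 54 = 144 - 64q + 6q^2 → 90 - 64q + 6q^2 = 0. The roots are q = 5/3 and q = 9; the profit-maximizing output is on the rising part of MC, so q* = 9.
Check: AVC at q = 9 is €18 ≤ P, so revenue covers variable cost.
Profit = P·q − TC = 54·9 − 522 = -€36, a loss, but smaller than the €360 fixed cost the firm would lose by shutting down.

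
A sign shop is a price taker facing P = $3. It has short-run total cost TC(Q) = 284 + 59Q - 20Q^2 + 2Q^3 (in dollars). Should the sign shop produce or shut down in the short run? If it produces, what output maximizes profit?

Shut down

From TC, MC = TC'(Q) = 59 - 40Q + 6Q^2 and AVC = VC/Q = 59 - 20Q + 2Q^2.
The AVC parabola has its vertex at Q = 20/4 = 5, where AVC = 59 - 20·5 + 2·5^2 = $9.
P = $3 lies below min AVC = $9; no output level covers variable cost.
Best response: produce nothing and absorb the $284 fixed cost.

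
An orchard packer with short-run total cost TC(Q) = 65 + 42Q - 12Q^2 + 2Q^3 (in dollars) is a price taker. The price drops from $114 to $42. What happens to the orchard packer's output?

AVC = 42 - 12Q + 2Q^2, minimized at Q = 3 where min AVC = $24. MC = 42 - 24Q + 6Q^2.
With P = $114 above the shutdown price, P = MC gives Q = 6.
At P = $42 ≥ min AVC, set P = MC: Q = 4. The firm stays open but cuts output.

Output falls from 6 to 4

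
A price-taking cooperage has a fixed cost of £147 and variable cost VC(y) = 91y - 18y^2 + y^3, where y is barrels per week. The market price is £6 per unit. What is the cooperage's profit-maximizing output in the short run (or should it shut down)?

Shut down

From TC, MC = TC'(y) = 91 - 36y + 3y^2 and AVC = VC/y = 91 - 18y + y^2.
The AVC parabola has its vertex at y = 18/2 = 9, where AVC = 91 - 18·9 + 9^2 = £10.
Since P = £6 < min AVC = £10, price fails to cover variable cost at any output.
The firm minimizes its loss by shutting down and losing only its fixed cost of £147.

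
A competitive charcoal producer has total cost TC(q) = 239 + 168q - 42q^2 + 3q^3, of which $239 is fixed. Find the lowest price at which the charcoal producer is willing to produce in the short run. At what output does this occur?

$21 per unit, at q = 7

The shutdown price is the minimum of AVC. VC = 168q - 42q^2 + 3q^3, so AVC = 168 - 42q + 3q^2.
At the minimum of AVC, MC = AVC. MC = 168 - 84q + 9q^2; setting MC = AVC gives 6q^2 - 42q = 0, so q = 7. min AVC = 21.
The firm shuts down for any P below $21.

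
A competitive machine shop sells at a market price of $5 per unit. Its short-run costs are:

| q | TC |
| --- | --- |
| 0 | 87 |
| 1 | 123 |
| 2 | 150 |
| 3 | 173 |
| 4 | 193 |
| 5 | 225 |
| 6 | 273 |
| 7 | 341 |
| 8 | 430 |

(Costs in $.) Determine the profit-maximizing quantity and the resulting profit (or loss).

q = 0 (shut down); profit = -$87

Profit at each row (π = 5q − TC): q=0: -87; q=1: -118; q=2: -140; q=3: -158; q=4: -173; q=5: -200; q=6: -243; q=7: -306; q=8: -390.
Profit is highest at q = 0. Equivalently, the lowest AVC in the table is 106/4 ≈ $26.50 at q = 4, and P = $5 falls below it — price never covers variable cost, so the firm shuts down and loses only its fixed cost.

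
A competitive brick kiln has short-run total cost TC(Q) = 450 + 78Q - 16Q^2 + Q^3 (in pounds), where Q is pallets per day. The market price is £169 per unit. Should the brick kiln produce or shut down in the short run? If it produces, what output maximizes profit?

Variable cost is VC = 78Q - 16Q^2 + Q^3, so AVC = VC/Q = 78 - 16Q + Q^2 and MC = dTC/dQ = 78 - 32Q + 3Q^2.
The AVC parabola has its vertex at Q = 16/2 = 8, where AVC = 78 - 16·8 + 8^2 = £14.
Because £169 ≥ £14, revenue can cover variable cost; the firm operates.
Set P = MC: 169 = 78 - 32Q + 3Q^2 → -91 - 32Q + 3Q^2 = 0. The roots are Q = -7/3 and Q = 13; the profit-maximizing output is on the rising part of MC, so Q* = 13.
Check: AVC at Q = 13 is £39 ≤ P, so revenue covers variable cost.
Profit = P·Q − TC = 169·13 − 957 = £1240.

Produce at Q = 13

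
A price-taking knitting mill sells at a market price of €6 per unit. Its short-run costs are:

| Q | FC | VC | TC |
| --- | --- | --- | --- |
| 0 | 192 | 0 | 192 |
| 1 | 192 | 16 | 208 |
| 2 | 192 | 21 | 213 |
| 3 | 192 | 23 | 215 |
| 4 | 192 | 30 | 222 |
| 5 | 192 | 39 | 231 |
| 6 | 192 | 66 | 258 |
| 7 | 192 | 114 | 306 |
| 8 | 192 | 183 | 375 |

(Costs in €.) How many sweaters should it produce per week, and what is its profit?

Compute π = P·Q − TC at each output: Q=0: -192; Q=1: -202; Q=2: -201; Q=3: -197; Q=4: -198; Q=5: -201; Q=6: -222; Q=7: -264; Q=8: -327.
Profit is highest at Q = 0. Equivalently, the lowest AVC in the table is 30/4 ≈ €7.50 at Q = 4, and P = €6 falls below it — price never covers variable cost, so the firm shuts down and loses only its fixed cost.

Q = 0 (shut down); profit = -€192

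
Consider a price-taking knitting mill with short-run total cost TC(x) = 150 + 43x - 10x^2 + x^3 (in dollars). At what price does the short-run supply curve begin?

$18 per unit

Short-run supply begins at min AVC. From VC = 43x - 10x^2 + x^3, AVC = 43 - 10x + x^2.
At the minimum of AVC, MC = AVC. MC = 43 - 20x + 3x^2; setting MC = AVC gives 2x^2 - 10x = 0, so x = 5. min AVC = 18.
So the shutdown price is $18.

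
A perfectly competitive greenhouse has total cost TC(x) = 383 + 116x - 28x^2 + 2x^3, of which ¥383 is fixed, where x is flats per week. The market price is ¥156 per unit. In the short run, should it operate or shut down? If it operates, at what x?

Produce at x = 10

Variable cost is VC = 116x - 28x^2 + 2x^3, so AVC = VC/x = 116 - 28x + 2x^2 and MC = dTC/dx = 116 - 56x + 6x^2.
AVC hits its minimum where MC = AVC, at x = 7, giving min AVC = 116 - 28·7 + 2·7^2 = ¥18.
P = ¥156 exceeds min AVC = ¥18, so the firm stays open.
Solving P = MC: -40 - 56x + 6x^2 = 0 ⇒ x = -2/3 or 10. On the upward-sloping branch, x* = 10.
Check: AVC at x = 10 is ¥36 ≤ P, so revenue covers variable cost.
Profit = P·x − TC = 156·10 − 743 = ¥817.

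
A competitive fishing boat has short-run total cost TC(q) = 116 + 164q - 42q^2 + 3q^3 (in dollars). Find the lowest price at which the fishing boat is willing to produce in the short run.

$17 per unit

Short-run supply begins at min AVC. From VC = 164q - 42q^2 + 3q^3, AVC = 164 - 42q + 3q^2.
At the minimum of AVC, MC = AVC. MC = 164 - 84q + 9q^2; setting MC = AVC gives 6q^2 - 42q = 0, so q = 7. min AVC = 17.
So the shutdown price is $17.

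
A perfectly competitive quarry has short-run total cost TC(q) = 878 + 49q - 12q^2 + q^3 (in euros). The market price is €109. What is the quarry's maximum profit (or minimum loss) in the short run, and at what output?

AVC = 49 - 12q + q^2 has its minimum €13 at q = 6; price €109 clears that bar, so the firm operates.
MC = 49 - 24q + 3q^2. Setting P = MC and taking the root on the rising branch gives q* = 10.
TR = 109·10 = 1090. TC = 878 + 290 = 1168. Profit = 1090 − 1168 = -€78.
Shutting down would mean losing the fixed cost of €878, so operating at a loss of €78 is better by €800.

Profit = -€78 at q = 10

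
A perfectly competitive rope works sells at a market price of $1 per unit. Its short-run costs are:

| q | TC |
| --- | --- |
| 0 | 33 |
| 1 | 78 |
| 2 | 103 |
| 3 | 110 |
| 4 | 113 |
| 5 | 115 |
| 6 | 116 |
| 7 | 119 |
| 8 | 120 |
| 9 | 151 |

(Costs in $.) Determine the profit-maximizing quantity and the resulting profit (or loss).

q = 0 (shut down); profit = -$33

Profit at each row (π = 1q − TC): q=0: -33; q=1: -77; q=2: -101; q=3: -107; q=4: -109; q=5: -110; q=6: -110; q=7: -112; q=8: -112; q=9: -142.
Profit is highest at q = 0. Equivalently, the lowest AVC in the table is 87/8 ≈ $10.88 at q = 8, and P = $1 falls below it — price never covers variable cost, so the firm shuts down and loses only its fixed cost.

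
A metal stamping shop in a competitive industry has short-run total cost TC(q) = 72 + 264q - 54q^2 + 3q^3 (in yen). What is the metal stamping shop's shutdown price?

¥21 per unit

The shutdown price is the minimum of AVC. VC = 264q - 54q^2 + 3q^3, so AVC = 264 - 54q + 3q^2.
At the minimum of AVC, MC = AVC. MC = 264 - 108q + 9q^2; setting MC = AVC gives 6q^2 - 54q = 0, so q = 9. min AVC = 21.
The firm shuts down for any P below ¥21.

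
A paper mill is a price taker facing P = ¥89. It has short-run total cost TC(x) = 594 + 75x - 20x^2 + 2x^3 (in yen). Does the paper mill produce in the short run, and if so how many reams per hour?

From TC, MC = TC'(x) = 75 - 40x + 6x^2 and AVC = VC/x = 75 - 20x + 2x^2.
AVC is minimized where dAVC/dx = -20 + 4x = 0, at x = 5; min AVC = 75 - 20·5 + 2·5^2 = ¥25.
Because ¥89 ≥ ¥25, revenue can cover variable cost; the firm operates.
Set P = MC: 89 = 75 - 40x + 6x^2 → -14 - 40x + 6x^2 = 0. The roots are x = -1/3 and x = 7; the profit-maximizing output is on the rising part of MC, so x* = 7.
Check: AVC at x = 7 is ¥33 ≤ P, so revenue covers variable cost.
Profit = P·x − TC = 89·7 − 825 = -¥202, a loss, but smaller than the ¥594 fixed cost the firm would lose by shutting down.

Produce at x = 7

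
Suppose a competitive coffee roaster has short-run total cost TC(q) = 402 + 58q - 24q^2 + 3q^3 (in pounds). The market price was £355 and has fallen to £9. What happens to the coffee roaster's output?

Output falls from 9 to 0 (the firm shuts down)

AVC = 58 - 24q + 3q^2, minimized at q = 4 where min AVC = £10. MC = 58 - 48q + 9q^2.
With P = £355 above the shutdown price, P = MC gives q = 9.
At P = £9 < min AVC = £10, price no longer covers variable cost at any output, so the firm shuts down: q = 0.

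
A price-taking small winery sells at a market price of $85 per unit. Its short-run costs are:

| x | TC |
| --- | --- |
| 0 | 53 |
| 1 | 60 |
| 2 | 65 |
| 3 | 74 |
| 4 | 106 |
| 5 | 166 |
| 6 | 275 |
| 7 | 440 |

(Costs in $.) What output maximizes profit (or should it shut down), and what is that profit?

x = 5; profit = $259

Tabulate TR − TC: x=0: -53; x=1: 25; x=2: 105; x=3: 181; x=4: 234; x=5: 259; x=6: 235; x=7: 155.
Profit is maximized at x = 5. AVC there is 113/5 = $22.60 ≤ P, so producing beats shutting down (which would give -$53).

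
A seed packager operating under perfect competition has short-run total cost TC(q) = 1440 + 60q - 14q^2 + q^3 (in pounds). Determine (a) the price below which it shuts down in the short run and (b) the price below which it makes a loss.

Shutdown price = £11; break-even price = £156

AVC = 60 - 14q + q^2; minimized at q = 7, giving min AVC = £11. That is the shutdown price.
ATC = 1440/q + 60 - 14q + q^2. Setting dATC/dq = −1440/q^2 − 14 + 2q = 0 gives q = 12 (since 2·12^3 − 14·12^2 = 1440).
min ATC = 1440/12 + 60 − 14·12 + 12^2 = £156. That is the break-even price.
For £11 ≤ P < £156 the firm produces at a loss; below £11 it shuts down.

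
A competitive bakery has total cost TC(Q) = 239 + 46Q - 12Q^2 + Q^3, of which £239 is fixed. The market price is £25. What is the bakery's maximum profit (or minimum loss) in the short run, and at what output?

AVC = 46 - 12Q + Q^2; min AVC = £10 at Q = 6. Since P = £25 ≥ min AVC, the firm produces.
MC = 46 - 24Q + 3Q^2. Setting P = MC and taking the root on the rising branch gives Q* = 7.
TR = 25·7 = 175. TC = 239 + 77 = 316. Profit = 175 − 316 = -£141.
By producing, the firm covers all variable cost plus £98 of fixed cost; shutting down would lose the full £239.

Profit = -£141 at Q = 7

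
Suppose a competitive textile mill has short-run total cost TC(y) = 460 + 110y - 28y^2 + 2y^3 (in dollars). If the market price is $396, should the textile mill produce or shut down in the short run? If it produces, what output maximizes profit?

From TC, MC = TC'(y) = 110 - 56y + 6y^2 and AVC = VC/y = 110 - 28y + 2y^2.
AVC is minimized where dAVC/dy = -28 + 4y = 0, at y = 7; min AVC = 110 - 28·7 + 2·7^2 = $12.
Since P = $396 ≥ min AVC = $12, price covers variable cost and the firm should produce.
Solving P = MC: -286 - 56y + 6y^2 = 0 ⇒ y = -11/3 or 13. On the upward-sloping branch, y* = 13.
Check: AVC at y = 13 is $84 ≤ P, so revenue covers variable cost.
Profit = P·y − TC = 396·13 − 1552 = $3596.

Produce at y = 13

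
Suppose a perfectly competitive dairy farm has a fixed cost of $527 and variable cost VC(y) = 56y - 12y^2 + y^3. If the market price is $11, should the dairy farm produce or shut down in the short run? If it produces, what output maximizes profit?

Shut down

From TC, MC = TC'(y) = 56 - 24y + 3y^2 and AVC = VC/y = 56 - 12y + y^2.
AVC is minimized where dAVC/dy = -12 + 2y = 0, at y = 6; min AVC = 56 - 12·6 + 6^2 = $20.
With P < min AVC ($11 < $20), every unit sold adds to the loss.
The firm minimizes its loss by shutting down and losing only its fixed cost of $527.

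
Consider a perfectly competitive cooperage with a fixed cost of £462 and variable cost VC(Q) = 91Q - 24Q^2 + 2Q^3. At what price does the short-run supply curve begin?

£19 per unit

Short-run supply begins at min AVC. From VC = 91Q - 24Q^2 + 2Q^3, AVC = 91 - 24Q + 2Q^2.
dAVC/dQ = -24 + 4Q = 0 gives Q = 6. min AVC = 91 - 24·6 + 2·6^2 = 19.
For P < £19 the firm produces nothing.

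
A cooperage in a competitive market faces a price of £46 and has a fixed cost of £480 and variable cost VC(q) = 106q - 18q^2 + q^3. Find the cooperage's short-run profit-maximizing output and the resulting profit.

AVC = 106 - 18q + q^2 has its minimum £25 at q = 9; price £46 clears that bar, so the firm operates.
With MC = 106 - 36q + 3q^2, P = MC on the upward-sloping part at q* = 10.
TR = 46·10 = 460. TC = 480 + 260 = 740. Profit = 460 − 740 = -£280.
That loss of £280 beats the £480 the firm would lose by shutting down; producing recovers £200 of fixed cost.

Profit = -£280 at q = 10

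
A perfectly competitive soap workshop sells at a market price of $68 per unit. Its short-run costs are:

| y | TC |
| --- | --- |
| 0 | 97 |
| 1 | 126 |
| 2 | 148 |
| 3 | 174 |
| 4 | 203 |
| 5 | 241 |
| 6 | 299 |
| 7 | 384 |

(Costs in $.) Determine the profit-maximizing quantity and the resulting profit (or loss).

Compute π = P·y − TC at each output: y=0: -97; y=1: -58; y=2: -12; y=3: 30; y=4: 69; y=5: 99; y=6: 109; y=7: 92.
Profit is maximized at y = 6. AVC there is 202/6 = $33.67 ≤ P, so producing beats shutting down (which would give -$97).

y = 6; profit = $109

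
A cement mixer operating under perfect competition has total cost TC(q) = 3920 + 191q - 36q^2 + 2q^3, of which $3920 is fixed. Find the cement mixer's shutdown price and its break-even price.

AVC = 191 - 36q + 2q^2; minimized at q = 9, giving min AVC = $29. That is the shutdown price.
ATC = 3920/q + 191 - 36q + 2q^2. Setting dATC/dq = −3920/q^2 − 36 + 4q = 0 gives q = 14 (since 4·14^3 − 36·14^2 = 3920).
min ATC = 3920/14 + 191 − 36·14 + 2·14^2 = $359. That is the break-even price.
For $29 ≤ P < $359 the firm produces at a loss; below $29 it shuts down.

Shutdown price = $29; break-even price = $359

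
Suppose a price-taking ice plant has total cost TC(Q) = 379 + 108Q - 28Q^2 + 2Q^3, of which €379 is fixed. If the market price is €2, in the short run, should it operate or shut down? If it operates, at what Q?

Shut down

From TC, MC = TC'(Q) = 108 - 56Q + 6Q^2 and AVC = VC/Q = 108 - 28Q + 2Q^2.
The AVC parabola has its vertex at Q = 28/4 = 7, where AVC = 108 - 28·7 + 2·7^2 = €10.
With P < min AVC (€2 < €10), every unit sold adds to the loss.
The firm minimizes its loss by shutting down and losing only its fixed cost of €379.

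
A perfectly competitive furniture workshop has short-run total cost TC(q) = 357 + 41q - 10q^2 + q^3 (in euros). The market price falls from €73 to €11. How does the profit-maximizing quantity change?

Output falls from 8 to 0 (the firm shuts down)

AVC = 41 - 10q + q^2, minimized at q = 5 where min AVC = €16. MC = 41 - 20q + 3q^2.
At P = €73 ≥ min AVC, set P = MC on the rising branch: q = 8.
At P = €11 < min AVC = €16, price no longer covers variable cost at any output, so the firm shuts down: q = 0.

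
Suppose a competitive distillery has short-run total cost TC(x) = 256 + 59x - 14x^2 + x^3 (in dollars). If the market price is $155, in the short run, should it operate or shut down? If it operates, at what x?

Variable cost is VC = 59x - 14x^2 + x^3, so AVC = VC/x = 59 - 14x + x^2 and MC = dTC/dx = 59 - 28x + 3x^2.
AVC is minimized where dAVC/dx = -14 + 2x = 0, at x = 7; min AVC = 59 - 14·7 + 7^2 = $10.
Because $155 ≥ $10, revenue can cover variable cost; the firm operates.
Solving P = MC: -96 - 28x + 3x^2 = 0 ⇒ x = -8/3 or 12. On the upward-sloping branch, x* = 12.
Check: AVC at x = 12 is $35 ≤ P, so revenue covers variable cost.
Profit = P·x − TC = 155·12 − 676 = $1184.

Produce at x = 12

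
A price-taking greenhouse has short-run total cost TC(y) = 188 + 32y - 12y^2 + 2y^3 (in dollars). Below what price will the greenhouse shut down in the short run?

$14 per unit

The shutdown price is the minimum of AVC. VC = 32y - 12y^2 + 2y^3, so AVC = 32 - 12y + 2y^2.
dAVC/dy = -12 + 4y = 0 gives y = 3. min AVC = 32 - 12·3 + 2·3^2 = 14.
So the shutdown price is $14.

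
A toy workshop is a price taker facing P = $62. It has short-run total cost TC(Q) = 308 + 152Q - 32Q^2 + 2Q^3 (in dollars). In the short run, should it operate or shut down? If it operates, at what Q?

Produce at Q = 9

Variable cost is VC = 152Q - 32Q^2 + 2Q^3, so AVC = VC/Q = 152 - 32Q + 2Q^2 and MC = dTC/dQ = 152 - 64Q + 6Q^2.
AVC hits its minimum where MC = AVC, at Q = 8, giving min AVC = 152 - 32·8 + 2·8^2 = $24.
Since P = $62 ≥ min AVC = $24, price covers variable cost and the firm should produce.
Solving P = MC: 90 - 64Q + 6Q^2 = 0 ⇒ Q = 5/3 or 9. On the upward-sloping branch, Q* = 9.
Check: AVC at Q = 9 is $26 ≤ P, so revenue covers variable cost.
Profit = P·Q − TC = 62·9 − 542 = $16.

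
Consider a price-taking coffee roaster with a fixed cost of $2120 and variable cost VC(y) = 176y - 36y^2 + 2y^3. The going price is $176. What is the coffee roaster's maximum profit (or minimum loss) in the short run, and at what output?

AVC = 176 - 36y + 2y^2; min AVC = $14 at y = 9. Since P = $176 ≥ min AVC, the firm produces.
With MC = 176 - 72y + 6y^2, P = MC on the upward-sloping part at y* = 12.
TR = 176·12 = 2112. TC = 2120 + 384 = 2504. Profit = 2112 − 2504 = -$392.
Shutting down would mean losing the fixed cost of $2120, so operating at a loss of $392 is better by $1728.

Profit = -$392 at y = 12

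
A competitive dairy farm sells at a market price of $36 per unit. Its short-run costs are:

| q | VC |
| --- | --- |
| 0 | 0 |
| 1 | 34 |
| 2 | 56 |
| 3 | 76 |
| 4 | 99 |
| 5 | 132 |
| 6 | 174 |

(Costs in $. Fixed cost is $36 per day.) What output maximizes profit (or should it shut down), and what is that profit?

Profit at each row (π = 36q − TC): q=0: -36; q=1: -34; q=2: -20; q=3: -4; q=4: 9; q=5: 12; q=6: 6.
Profit is maximized at q = 5. AVC there is 132/5 = $26.40 ≤ P, so producing beats shutting down (which would give -$36).

q = 5; profit = $12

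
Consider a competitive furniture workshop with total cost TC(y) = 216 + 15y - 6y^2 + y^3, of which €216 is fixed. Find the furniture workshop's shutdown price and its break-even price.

Shutdown price = €6; break-even price = €51

AVC = 15 - 6y + y^2; minimized at y = 3, giving min AVC = €6. That is the shutdown price.
ATC = 216/y + 15 - 6y + y^2. Setting dATC/dy = −216/y^2 − 6 + 2y = 0 gives y = 6 (since 2·6^3 − 6·6^2 = 216).
min ATC = 216/6 + 15 − 6·6 + 6^2 = €51. That is the break-even price.
For €6 ≤ P < €51 the firm produces at a loss; below €6 it shuts down.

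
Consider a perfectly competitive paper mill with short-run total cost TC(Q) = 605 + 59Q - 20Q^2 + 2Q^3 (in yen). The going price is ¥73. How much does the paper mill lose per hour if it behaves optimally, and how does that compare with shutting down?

AVC = 59 - 20Q + 2Q^2 has its minimum ¥9 at Q = 5; price ¥73 clears that bar, so the firm operates.
With MC = 59 - 40Q + 6Q^2, P = MC on the upward-sloping part at Q* = 7.
TR = 73·7 = 511. TC = 605 + 119 = 724. Profit = 511 − 724 = -¥213.
By producing, the firm covers all variable cost plus ¥392 of fixed cost; shutting down would lose the full ¥605.

Profit = -¥213 at Q = 7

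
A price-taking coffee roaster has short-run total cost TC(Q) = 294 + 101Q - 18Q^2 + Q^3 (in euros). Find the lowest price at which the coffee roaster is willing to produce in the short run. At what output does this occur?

€20 per unit, at Q = 9

Short-run supply begins at min AVC. From VC = 101Q - 18Q^2 + Q^3, AVC = 101 - 18Q + Q^2.
dAVC/dQ = -18 + 2Q = 0 gives Q = 9. min AVC = 101 - 18·9 + 9^2 = 20.
So the shutdown price is €20.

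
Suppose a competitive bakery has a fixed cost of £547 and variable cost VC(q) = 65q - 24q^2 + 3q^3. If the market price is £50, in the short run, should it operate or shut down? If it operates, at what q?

Produce at q = 5

From TC, MC = TC'(q) = 65 - 48q + 9q^2 and AVC = VC/q = 65 - 24q + 3q^2.
AVC hits its minimum where MC = AVC, at q = 4, giving min AVC = 65 - 24·4 + 3·4^2 = £17.
Since P = £50 ≥ min AVC = £17, price covers variable cost and the firm should produce.
P = MC gives 15 - 48q + 9q^2 = 0, with roots 1/3 and 5. Take the larger (rising MC): q* = 5.
Check: AVC at q = 5 is £20 ≤ P, so revenue covers variable cost.
Profit = P·q − TC = 50·5 − 647 = -£397, a loss, but smaller than the £547 fixed cost the firm would lose by shutting down.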